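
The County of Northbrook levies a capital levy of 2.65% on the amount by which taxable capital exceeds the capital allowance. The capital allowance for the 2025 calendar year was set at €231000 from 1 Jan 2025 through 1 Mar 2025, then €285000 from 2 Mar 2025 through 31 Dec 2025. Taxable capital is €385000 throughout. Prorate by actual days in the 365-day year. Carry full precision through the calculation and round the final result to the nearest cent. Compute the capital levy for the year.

1 Jan – 1 Mar 2025: 60 days, exemption €231000 → (€385000 − €231000) × 2.65% × 60/365 = €670.8493
2 Mar – 31 Dec 2025: 305 days, exemption €285000 → (€385000 − €285000) × 2.65% × 305/365 = €2214.3836
Total = €2885.2329

€2885.23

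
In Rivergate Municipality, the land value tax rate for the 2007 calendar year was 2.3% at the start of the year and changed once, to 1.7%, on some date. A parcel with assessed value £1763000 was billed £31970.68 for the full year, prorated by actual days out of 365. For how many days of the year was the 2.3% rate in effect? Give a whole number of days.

Let d = days at the first rate; then 365 − d days at the second rate.
£1763000 × [2.3%·d + 1.7%·(365−d)] / 365 = £31970.68
Solving gives d = 69, so the new rate took effect on March 11, 2007.

69 days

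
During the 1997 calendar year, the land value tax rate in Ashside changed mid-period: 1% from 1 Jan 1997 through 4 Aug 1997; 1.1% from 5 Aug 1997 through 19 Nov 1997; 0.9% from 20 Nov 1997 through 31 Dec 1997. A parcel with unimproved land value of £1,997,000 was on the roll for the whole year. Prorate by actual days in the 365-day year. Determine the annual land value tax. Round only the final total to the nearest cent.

1 Jan – 4 Aug 1997: 216 days at 1% → £1,997,000 × 1% × 216/365 = £11,817.8630
5 Aug – 19 Nov 1997: 107 days at 1.1% → £1,997,000 × 1.1% × 107/365 = £6,439.6411
20 Nov – 31 Dec 1997: 42 days at 0.9% → £1,997,000 × 0.9% × 42/365 = £2,068.1260
Total = £20,325.6301

£20,325.63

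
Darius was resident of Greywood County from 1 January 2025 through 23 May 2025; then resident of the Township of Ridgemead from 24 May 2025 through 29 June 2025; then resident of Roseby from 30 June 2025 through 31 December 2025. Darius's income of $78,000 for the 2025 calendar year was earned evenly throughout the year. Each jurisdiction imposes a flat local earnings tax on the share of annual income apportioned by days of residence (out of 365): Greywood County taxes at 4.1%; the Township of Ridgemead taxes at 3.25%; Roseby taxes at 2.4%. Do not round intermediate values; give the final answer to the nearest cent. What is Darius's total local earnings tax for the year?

Greywood County, 1 January – 23 May 2025: 143 days → $78,000 × 4.1% × 143/365 = $1,252.9151
The Township of Ridgemead, 24 May – 29 June 2025: 37 days → $78,000 × 3.25% × 37/365 = $256.9726
Roseby, 30 June – 31 December 2025: 185 days → $78,000 × 2.4% × 185/365 = $948.8219
Total = $2,458.7096

$2,458.71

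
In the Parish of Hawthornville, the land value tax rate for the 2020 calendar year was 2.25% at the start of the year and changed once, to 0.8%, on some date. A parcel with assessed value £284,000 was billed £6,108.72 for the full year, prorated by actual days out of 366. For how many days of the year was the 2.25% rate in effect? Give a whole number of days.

341 days

Let d = days at the first rate; then 366 − d days at the second rate.
£284,000 × [2.25%·d + 0.8%·(366−d)] / 366 = £6,108.72
Solving gives d = 341, so the new rate took effect on December 7, 2020.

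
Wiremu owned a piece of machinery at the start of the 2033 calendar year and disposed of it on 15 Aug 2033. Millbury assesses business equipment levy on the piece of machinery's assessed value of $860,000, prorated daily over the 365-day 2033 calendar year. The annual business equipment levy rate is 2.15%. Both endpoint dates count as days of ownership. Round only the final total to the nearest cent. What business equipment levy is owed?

$11,499.26

Days held (1 Jan – 15 Aug 2033): 227 out of 365
Tax = $860,000 × 2.15% × 227/365 = $11,499.2603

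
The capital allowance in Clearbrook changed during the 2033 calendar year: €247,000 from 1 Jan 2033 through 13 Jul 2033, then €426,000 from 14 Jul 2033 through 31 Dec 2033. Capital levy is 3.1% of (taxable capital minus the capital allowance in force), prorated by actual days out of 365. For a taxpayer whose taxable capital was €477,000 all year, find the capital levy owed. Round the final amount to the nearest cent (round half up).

1 Jan – 13 Jul 2033: 194 days, exemption €247,000 → (€477,000 − €247,000) × 3.1% × 194/365 = €3,789.6438
14 Jul – 31 Dec 2033: 171 days, exemption €426,000 → (€477,000 − €426,000) × 3.1% × 171/365 = €740.6877
Total = €4,530.3315

€4,530.33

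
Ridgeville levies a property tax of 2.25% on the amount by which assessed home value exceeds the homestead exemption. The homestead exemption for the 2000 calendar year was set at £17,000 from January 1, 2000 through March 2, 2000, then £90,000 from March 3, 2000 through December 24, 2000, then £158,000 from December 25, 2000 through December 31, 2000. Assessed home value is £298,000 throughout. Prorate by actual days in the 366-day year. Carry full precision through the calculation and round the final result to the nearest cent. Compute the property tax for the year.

£4,928.98

January 1 – March 2, 2000: 62 days, exemption £17,000 → (£298,000 − £17,000) × 2.25% × 62/366 = £1,071.0246
March 3 – December 24, 2000: 297 days, exemption £90,000 → (£298,000 − £90,000) × 2.25% × 297/366 = £3,797.7049
December 25 – December 31, 2000: 7 days, exemption £158,000 → (£298,000 − £158,000) × 2.25% × 7/366 = £60.2459
Total = £4,928.9754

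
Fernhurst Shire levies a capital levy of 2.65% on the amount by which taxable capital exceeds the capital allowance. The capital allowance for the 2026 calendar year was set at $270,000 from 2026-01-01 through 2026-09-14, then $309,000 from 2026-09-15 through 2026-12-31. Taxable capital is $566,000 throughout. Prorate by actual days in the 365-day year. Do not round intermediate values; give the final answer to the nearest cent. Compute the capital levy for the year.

2026-01-01 to 2026-09-14: 257 days, exemption $270,000 → ($566,000 − $270,000) × 2.65% × 257/365 = $5,523.0356
2026-09-15 to 2026-12-31: 108 days, exemption $309,000 → ($566,000 − $309,000) × 2.65% × 108/365 = $2,015.1616
Total = $7,538.1973

$7,538.20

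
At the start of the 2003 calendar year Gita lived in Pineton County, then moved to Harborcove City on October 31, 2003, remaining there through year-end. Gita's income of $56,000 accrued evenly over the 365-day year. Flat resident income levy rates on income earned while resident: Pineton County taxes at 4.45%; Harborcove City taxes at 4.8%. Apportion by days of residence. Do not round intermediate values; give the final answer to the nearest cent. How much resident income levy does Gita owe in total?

Pineton County, January 1 – October 30, 2003: 303 days → $56,000 × 4.45% × 303/365 = $2,068.7014
Harborcove City, October 31 – December 31, 2003: 62 days → $56,000 × 4.8% × 62/365 = $456.5918
Total = $2,525.2932

$2,525.29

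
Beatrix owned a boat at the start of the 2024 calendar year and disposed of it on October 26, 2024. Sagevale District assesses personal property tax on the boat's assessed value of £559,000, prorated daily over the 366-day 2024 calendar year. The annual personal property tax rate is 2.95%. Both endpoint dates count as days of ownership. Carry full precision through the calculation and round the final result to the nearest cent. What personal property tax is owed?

£13,516.80

Days held (January 1 – October 26, 2024): 300 out of 366
Tax = £559,000 × 2.95% × 300/366 = £13,516.8033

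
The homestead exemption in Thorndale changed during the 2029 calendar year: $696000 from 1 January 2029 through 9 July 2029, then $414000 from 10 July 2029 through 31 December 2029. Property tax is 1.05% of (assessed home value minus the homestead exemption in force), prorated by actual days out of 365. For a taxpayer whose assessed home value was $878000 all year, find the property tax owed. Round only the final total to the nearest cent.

1 January – 9 July 2029: 190 days, exemption $696000 → ($878000 − $696000) × 1.05% × 190/365 = $994.7671
10 July – 31 December 2029: 175 days, exemption $414000 → ($878000 − $414000) × 1.05% × 175/365 = $2335.8904
Total = $3330.6575

$3330.66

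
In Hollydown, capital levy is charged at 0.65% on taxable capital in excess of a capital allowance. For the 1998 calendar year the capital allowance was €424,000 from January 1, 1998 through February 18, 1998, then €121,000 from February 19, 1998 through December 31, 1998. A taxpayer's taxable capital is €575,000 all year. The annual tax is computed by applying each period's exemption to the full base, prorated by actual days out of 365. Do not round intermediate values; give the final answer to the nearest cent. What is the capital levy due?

€2,686.60

January 1 – February 18, 1998: 49 days, exemption €424,000 → (€575,000 − €424,000) × 0.65% × 49/365 = €131.7630
February 19 – December 31, 1998: 316 days, exemption €121,000 → (€575,000 − €121,000) × 0.65% × 316/365 = €2,554.8384
Total = €2,686.6014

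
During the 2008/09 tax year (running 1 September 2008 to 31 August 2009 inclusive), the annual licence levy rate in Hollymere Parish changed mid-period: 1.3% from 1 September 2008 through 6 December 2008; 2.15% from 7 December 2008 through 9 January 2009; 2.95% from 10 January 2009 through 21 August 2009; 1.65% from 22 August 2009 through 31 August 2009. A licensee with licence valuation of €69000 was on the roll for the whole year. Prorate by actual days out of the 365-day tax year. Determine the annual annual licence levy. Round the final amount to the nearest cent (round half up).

1 September – 6 December 2008: 97 days at 1.3% → €69000 × 1.3% × 97/365 = €238.3808
7 December 2008 – 9 January 2009: 34 days at 2.15% → €69000 × 2.15% × 34/365 = €138.1890
10 January – 21 August 2009: 224 days at 2.95% → €69000 × 2.95% × 224/365 = €1249.1836
22 August – 31 August 2009: 10 days at 1.65% → €69000 × 1.65% × 10/365 = €31.1918
Total = €1656.9452

€1656.95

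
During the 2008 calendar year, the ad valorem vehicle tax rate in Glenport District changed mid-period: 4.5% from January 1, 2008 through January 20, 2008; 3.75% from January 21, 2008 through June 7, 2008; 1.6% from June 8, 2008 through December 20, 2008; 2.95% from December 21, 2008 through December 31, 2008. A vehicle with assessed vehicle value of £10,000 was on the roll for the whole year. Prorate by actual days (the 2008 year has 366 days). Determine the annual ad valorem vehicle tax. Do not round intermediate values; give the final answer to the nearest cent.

January 1 – January 20, 2008: 20 days at 4.5% → £10,000 × 4.5% × 20/366 = £24.5902
January 21 – June 7, 2008: 139 days at 3.75% → £10,000 × 3.75% × 139/366 = £142.4180
June 8 – December 20, 2008: 196 days at 1.6% → £10,000 × 1.6% × 196/366 = £85.6831
December 21 – December 31, 2008: 11 days at 2.95% → £10,000 × 2.95% × 11/366 = £8.8661
Total = £261.5574

£261.56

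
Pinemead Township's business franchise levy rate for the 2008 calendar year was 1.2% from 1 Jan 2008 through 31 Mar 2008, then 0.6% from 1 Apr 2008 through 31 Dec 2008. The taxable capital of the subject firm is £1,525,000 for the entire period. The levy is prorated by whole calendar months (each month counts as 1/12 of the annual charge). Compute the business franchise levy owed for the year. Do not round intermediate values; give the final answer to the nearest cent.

£11,437.50

1 Jan – 31 Mar 2008: 3 months at 1.2% → £1,525,000 × 1.2% × 3/12 = £4,575.0000
1 Apr – 31 Dec 2008: 9 months at 0.6% → £1,525,000 × 0.6% × 9/12 = £6,862.5000
Total = £11,437.5000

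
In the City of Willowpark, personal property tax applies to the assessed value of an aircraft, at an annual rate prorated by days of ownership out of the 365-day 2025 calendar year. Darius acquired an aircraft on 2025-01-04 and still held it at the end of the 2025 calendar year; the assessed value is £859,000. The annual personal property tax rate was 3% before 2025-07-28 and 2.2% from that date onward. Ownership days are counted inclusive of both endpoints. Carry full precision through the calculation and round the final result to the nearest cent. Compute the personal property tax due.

£22,602.29

2025-01-04 to 2025-07-27: 205 days at 3% → £859,000 × 3% × 205/365 = £14,473.5616
2025-07-28 to 2025-12-31: 157 days at 2.2% → £859,000 × 2.2% × 157/365 = £8,128.7288
Total = £22,602.2904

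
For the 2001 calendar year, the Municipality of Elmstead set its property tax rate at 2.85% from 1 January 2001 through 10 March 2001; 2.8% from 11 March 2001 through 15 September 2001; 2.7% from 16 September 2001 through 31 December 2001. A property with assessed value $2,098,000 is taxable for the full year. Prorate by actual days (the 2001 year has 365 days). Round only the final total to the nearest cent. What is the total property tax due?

$58,327.27

1 January – 10 March 2001: 69 days at 2.85% → $2,098,000 × 2.85% × 69/365 = $11,303.3342
11 March – 15 September 2001: 189 days at 2.8% → $2,098,000 × 2.8% × 189/365 = $30,418.1260
16 September – 31 December 2001: 107 days at 2.7% → $2,098,000 × 2.7% × 107/365 = $16,605.8137
Total = $58,327.2740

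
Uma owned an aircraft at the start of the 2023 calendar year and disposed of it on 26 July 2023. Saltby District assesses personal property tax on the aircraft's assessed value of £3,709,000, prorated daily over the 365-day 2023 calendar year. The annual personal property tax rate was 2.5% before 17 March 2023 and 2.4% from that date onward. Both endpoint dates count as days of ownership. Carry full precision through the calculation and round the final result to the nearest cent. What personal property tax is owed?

£51,245.17

1 January – 16 March 2023: 75 days at 2.5% → £3,709,000 × 2.5% × 75/365 = £19,053.0822
17 March – 26 July 2023: 132 days at 2.4% → £3,709,000 × 2.4% × 132/365 = £32,192.0877
Total = £51,245.1699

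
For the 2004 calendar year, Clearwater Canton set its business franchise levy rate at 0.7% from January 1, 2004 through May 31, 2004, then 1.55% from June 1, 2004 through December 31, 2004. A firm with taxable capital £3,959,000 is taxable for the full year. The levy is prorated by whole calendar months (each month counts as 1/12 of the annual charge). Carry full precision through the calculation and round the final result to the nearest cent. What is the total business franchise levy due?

January 1 – May 31, 2004: 5 months at 0.7% → £3,959,000 × 0.7% × 5/12 = £11,547.0833
June 1 – December 31, 2004: 7 months at 1.55% → £3,959,000 × 1.55% × 7/12 = £35,795.9583
Total = £47,343.0417

£47,343.04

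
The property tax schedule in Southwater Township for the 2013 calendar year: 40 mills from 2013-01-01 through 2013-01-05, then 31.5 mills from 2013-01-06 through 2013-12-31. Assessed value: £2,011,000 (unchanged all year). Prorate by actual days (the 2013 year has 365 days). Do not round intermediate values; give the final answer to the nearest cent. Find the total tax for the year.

2013-01-01 to 2013-01-05: 5 days at 40 mills → £2,011,000 × 4% × 5/365 = £1,101.9178
2013-01-06 to 2013-12-31: 360 days at 31.5 mills → £2,011,000 × 3.15% × 360/365 = £62,478.7397
Total = £63,580.6575

£63,580.66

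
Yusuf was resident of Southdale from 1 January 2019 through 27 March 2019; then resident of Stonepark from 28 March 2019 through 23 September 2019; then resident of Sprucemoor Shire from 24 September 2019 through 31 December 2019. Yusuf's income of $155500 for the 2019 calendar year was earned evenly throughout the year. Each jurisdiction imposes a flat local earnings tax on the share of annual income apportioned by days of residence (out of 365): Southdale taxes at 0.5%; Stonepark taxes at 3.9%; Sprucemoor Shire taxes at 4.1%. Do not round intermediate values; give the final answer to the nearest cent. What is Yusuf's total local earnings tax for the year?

Southdale, 1 January – 27 March 2019: 86 days → $155500 × 0.5% × 86/365 = $183.1918
Stonepark, 28 March – 23 September 2019: 180 days → $155500 × 3.9% × 180/365 = $2990.7123
Sprucemoor Shire, 24 September – 31 December 2019: 99 days → $155500 × 4.1% × 99/365 = $1729.2452
Total = $4903.1493

$4903.15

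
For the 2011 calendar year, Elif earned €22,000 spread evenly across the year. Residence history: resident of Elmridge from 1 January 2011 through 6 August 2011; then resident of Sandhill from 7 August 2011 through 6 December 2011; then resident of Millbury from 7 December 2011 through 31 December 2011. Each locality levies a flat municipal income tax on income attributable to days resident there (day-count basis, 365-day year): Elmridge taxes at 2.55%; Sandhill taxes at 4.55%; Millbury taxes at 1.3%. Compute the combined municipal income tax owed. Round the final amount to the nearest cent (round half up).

€689.23

Elmridge, 1 January – 6 August 2011: 218 days → €22,000 × 2.55% × 218/365 = €335.0630
Sandhill, 7 August – 6 December 2011: 122 days → €22,000 × 4.55% × 122/365 = €334.5808
Millbury, 7 December – 31 December 2011: 25 days → €22,000 × 1.3% × 25/365 = €19.5890
Total = €689.2329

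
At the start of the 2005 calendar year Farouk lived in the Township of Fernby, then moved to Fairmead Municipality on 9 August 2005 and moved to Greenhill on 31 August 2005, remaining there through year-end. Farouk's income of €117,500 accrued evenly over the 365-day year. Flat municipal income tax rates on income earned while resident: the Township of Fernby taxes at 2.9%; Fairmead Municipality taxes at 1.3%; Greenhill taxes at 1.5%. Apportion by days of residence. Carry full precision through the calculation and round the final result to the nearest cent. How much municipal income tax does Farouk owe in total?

The Township of Fernby, 1 January – 8 August 2005: 220 days → €117,500 × 2.9% × 220/365 = €2,053.8356
Fairmead Municipality, 9 August – 30 August 2005: 22 days → €117,500 × 1.3% × 22/365 = €92.0685
Greenhill, 31 August – 31 December 2005: 123 days → €117,500 × 1.5% × 123/365 = €593.9384
Total = €2,739.8425

€2,739.84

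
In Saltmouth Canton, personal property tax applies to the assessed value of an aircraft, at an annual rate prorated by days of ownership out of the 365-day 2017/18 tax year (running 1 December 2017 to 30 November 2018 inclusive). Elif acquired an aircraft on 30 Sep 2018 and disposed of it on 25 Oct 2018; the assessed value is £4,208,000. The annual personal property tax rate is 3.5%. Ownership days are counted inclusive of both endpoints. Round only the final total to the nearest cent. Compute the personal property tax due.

Days held (30 Sep – 25 Oct 2018): 26 out of 365
Tax = £4,208,000 × 3.5% × 26/365 = £10,491.1781

£10,491.18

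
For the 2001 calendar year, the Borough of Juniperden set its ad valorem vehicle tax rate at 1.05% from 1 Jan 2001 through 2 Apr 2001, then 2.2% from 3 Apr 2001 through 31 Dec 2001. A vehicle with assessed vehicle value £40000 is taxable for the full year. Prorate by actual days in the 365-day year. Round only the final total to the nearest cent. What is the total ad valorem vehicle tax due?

£764.05

1 Jan – 2 Apr 2001: 92 days at 1.05% → £40000 × 1.05% × 92/365 = £105.8630
3 Apr – 31 Dec 2001: 273 days at 2.2% → £40000 × 2.2% × 273/365 = £658.1918
Total = £764.0548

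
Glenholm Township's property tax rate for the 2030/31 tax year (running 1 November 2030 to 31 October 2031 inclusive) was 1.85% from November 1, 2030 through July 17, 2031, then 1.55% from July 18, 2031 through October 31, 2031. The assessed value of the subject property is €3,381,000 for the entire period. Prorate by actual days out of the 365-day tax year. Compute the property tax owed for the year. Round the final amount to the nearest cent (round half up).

November 1, 2030 – July 17, 2031: 259 days at 1.85% → €3,381,000 × 1.85% × 259/365 = €44,383.7301
July 18 – October 31, 2031: 106 days at 1.55% → €3,381,000 × 1.55% × 106/365 = €15,219.1315
Total = €59,602.8616

€59,602.86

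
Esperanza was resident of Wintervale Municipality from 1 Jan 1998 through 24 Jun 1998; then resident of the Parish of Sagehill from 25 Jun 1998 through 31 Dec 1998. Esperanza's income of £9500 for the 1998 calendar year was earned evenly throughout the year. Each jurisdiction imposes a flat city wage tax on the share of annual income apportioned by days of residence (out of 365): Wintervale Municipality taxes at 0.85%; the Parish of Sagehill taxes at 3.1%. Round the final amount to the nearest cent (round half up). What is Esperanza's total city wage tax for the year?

£192.02

Wintervale Municipality, 1 Jan – 24 Jun 1998: 175 days → £9500 × 0.85% × 175/365 = £38.7158
The Parish of Sagehill, 25 Jun – 31 Dec 1998: 190 days → £9500 × 3.1% × 190/365 = £153.3014
Total = £192.0171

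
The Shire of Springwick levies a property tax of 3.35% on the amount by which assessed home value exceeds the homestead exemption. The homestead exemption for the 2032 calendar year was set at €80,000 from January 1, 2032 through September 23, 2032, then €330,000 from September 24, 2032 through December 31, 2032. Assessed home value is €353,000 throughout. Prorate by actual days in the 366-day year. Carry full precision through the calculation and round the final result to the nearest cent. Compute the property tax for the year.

€6,880.13

January 1 – September 23, 2032: 267 days, exemption €80,000 → (€353,000 − €80,000) × 3.35% × 267/366 = €6,671.7172
September 24 – December 31, 2032: 99 days, exemption €330,000 → (€353,000 − €330,000) × 3.35% × 99/366 = €208.4139
Total = €6,880.1311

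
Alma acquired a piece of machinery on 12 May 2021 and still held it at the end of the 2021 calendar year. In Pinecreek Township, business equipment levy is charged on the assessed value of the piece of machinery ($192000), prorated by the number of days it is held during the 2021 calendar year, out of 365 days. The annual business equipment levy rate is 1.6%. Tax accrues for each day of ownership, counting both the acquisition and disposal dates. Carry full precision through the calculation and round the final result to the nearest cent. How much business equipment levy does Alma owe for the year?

Days held (12 May – 31 December 2021): 234 out of 365
Tax = $192000 × 1.6% × 234/365 = $1969.4466

$1969.45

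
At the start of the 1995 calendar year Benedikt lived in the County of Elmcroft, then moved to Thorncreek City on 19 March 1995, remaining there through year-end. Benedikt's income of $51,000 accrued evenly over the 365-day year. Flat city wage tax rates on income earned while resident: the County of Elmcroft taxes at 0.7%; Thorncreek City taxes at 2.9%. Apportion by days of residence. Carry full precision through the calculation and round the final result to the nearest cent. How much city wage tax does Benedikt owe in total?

$1,242.30

The County of Elmcroft, 1 January – 18 March 1995: 77 days → $51,000 × 0.7% × 77/365 = $75.3123
Thorncreek City, 19 March – 31 December 1995: 288 days → $51,000 × 2.9% × 288/365 = $1,166.9918
Total = $1,242.3041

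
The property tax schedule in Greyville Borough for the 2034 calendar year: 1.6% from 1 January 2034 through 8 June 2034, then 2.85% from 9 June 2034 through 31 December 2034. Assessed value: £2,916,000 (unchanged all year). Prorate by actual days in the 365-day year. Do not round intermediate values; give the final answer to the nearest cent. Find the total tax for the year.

1 January – 8 June 2034: 159 days at 1.6% → £2,916,000 × 1.6% × 159/365 = £20,324.1205
9 June – 31 December 2034: 206 days at 2.85% → £2,916,000 × 2.85% × 206/365 = £46,903.6603
Total = £67,227.7808

£67,227.78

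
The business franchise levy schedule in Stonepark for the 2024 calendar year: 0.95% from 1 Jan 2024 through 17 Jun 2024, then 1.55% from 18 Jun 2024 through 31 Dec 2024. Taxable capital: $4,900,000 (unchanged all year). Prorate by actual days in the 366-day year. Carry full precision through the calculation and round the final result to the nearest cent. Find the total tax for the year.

$62,374.59

1 Jan – 17 Jun 2024: 169 days at 0.95% → $4,900,000 × 0.95% × 169/366 = $21,494.3989
18 Jun – 31 Dec 2024: 197 days at 1.55% → $4,900,000 × 1.55% × 197/366 = $40,880.1913
Total = $62,374.5902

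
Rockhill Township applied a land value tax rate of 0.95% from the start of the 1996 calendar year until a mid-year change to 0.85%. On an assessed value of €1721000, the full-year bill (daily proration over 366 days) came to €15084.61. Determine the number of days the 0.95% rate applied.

97 days

Let d = days at the first rate; then 366 − d days at the second rate.
€1721000 × [0.95%·d + 0.85%·(366−d)] / 366 = €15084.61
Solving gives d = 97, so the new rate took effect on April 7, 1996.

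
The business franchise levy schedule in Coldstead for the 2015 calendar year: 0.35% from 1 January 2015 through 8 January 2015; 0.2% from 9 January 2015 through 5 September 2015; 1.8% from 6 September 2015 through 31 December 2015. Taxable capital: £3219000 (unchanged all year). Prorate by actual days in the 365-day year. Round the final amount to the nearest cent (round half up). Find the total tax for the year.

£23053.33

1 January – 8 January 2015: 8 days at 0.35% → £3219000 × 0.35% × 8/365 = £246.9370
9 January – 5 September 2015: 240 days at 0.2% → £3219000 × 0.2% × 240/365 = £4233.2055
6 September – 31 December 2015: 117 days at 1.8% → £3219000 × 1.8% × 117/365 = £18573.1890
Total = £23053.3315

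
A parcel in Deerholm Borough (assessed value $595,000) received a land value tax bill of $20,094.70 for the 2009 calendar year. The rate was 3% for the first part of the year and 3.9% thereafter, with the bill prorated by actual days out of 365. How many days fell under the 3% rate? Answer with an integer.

212 days

Let d = days at the first rate; then 365 − d days at the second rate.
$595,000 × [3%·d + 3.9%·(365−d)] / 365 = $20,094.70
Solving gives d = 212, so the new rate took effect on 1 August 2009.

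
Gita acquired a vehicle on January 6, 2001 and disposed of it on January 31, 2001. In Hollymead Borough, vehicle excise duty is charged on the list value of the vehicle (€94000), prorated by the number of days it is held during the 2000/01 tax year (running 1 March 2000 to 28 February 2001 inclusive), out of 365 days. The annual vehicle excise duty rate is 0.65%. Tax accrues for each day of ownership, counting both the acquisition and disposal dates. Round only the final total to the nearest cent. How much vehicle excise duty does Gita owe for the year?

€43.52

Days held (January 6 – January 31, 2001): 26 out of 365
Tax = €94000 × 0.65% × 26/365 = €43.5233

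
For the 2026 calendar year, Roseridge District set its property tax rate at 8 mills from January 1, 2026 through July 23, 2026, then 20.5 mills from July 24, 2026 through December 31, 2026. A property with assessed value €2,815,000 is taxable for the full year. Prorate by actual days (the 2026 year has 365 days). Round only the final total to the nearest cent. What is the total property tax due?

January 1 – July 23, 2026: 204 days at 8 mills → €2,815,000 × 0.8% × 204/365 = €12,586.5205
July 24 – December 31, 2026: 161 days at 20.5 mills → €2,815,000 × 2.05% × 161/365 = €25,454.5411
Total = €38,041.0616

€38,041.06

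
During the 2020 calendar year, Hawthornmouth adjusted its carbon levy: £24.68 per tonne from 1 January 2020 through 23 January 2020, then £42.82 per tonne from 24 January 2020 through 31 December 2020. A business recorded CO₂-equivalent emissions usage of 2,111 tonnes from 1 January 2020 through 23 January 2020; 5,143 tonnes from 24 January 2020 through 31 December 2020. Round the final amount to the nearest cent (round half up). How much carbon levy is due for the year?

1 January – 23 January 2020: 2,111 tonnes at £24.68/tonne → £52,099.48
24 January – 31 December 2020: 5,143 tonnes at £42.82/tonne → £220,223.26

£272,322.74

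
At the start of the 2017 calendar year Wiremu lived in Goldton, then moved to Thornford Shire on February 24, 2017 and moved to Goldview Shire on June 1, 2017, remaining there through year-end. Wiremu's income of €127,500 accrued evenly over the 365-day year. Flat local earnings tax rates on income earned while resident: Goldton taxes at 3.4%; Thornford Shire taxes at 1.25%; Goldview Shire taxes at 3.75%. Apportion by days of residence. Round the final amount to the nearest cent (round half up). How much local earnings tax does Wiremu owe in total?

Goldton, January 1 – February 23, 2017: 54 days → €127,500 × 3.4% × 54/365 = €641.3425
Thornford Shire, February 24 – May 31, 2017: 97 days → €127,500 × 1.25% × 97/365 = €423.5445
Goldview Shire, June 1 – December 31, 2017: 214 days → €127,500 × 3.75% × 214/365 = €2,803.2534
Total = €3,868.1404

€3,868.14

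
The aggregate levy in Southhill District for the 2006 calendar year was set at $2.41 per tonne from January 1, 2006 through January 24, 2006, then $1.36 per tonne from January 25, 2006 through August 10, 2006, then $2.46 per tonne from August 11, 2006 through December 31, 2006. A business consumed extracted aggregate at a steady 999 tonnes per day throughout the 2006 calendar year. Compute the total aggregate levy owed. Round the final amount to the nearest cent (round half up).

January 1 – January 24, 2006: 24 days × 999 tonnes/day = 23,976 tonnes at $2.41/tonne → $57,782.16
January 25 – August 10, 2006: 198 days × 999 tonnes/day = 197,802 tonnes at $1.36/tonne → $269,010.72
August 11 – December 31, 2006: 143 days × 999 tonnes/day = 142,857 tonnes at $2.46/tonne → $351,428.22

$678,221.10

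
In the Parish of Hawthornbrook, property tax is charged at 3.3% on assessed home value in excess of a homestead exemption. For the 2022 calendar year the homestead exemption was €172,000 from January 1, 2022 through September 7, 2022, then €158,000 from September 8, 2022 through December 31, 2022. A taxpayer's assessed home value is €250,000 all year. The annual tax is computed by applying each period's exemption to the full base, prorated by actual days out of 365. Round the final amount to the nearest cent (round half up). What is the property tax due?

January 1 – September 7, 2022: 250 days, exemption €172,000 → (€250,000 − €172,000) × 3.3% × 250/365 = €1,763.0137
September 8 – December 31, 2022: 115 days, exemption €158,000 → (€250,000 − €158,000) × 3.3% × 115/365 = €956.5479
Total = €2,719.5616

€2,719.56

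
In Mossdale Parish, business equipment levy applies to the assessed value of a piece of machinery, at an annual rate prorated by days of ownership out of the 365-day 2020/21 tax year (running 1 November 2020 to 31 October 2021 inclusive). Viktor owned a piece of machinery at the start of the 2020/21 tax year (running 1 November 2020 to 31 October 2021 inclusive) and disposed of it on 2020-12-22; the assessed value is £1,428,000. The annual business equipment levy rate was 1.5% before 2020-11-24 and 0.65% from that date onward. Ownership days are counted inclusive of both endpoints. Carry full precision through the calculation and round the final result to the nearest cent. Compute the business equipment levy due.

2020-11-01 to 2020-11-23: 23 days at 1.5% → £1,428,000 × 1.5% × 23/365 = £1,349.7534
2020-11-24 to 2020-12-22: 29 days at 0.65% → £1,428,000 × 0.65% × 29/365 = £737.4740
Total = £2,087.2274

£2,087.23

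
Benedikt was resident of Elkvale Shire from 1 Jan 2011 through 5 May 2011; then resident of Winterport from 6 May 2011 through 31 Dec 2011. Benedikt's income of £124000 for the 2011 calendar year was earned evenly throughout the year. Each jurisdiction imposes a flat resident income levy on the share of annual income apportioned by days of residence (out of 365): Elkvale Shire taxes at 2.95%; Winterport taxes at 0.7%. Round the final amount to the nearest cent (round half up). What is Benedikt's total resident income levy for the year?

£1823.48

Elkvale Shire, 1 Jan – 5 May 2011: 125 days → £124000 × 2.95% × 125/365 = £1252.7397
Winterport, 6 May – 31 Dec 2011: 240 days → £124000 × 0.7% × 240/365 = £570.7397
Total = £1823.4795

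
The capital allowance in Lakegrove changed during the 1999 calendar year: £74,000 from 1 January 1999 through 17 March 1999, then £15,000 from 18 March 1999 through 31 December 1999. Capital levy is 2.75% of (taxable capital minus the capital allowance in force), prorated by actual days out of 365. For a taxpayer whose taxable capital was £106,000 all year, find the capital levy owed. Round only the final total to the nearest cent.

£2,164.66

1 January – 17 March 1999: 76 days, exemption £74,000 → (£106,000 − £74,000) × 2.75% × 76/365 = £183.2329
18 March – 31 December 1999: 289 days, exemption £15,000 → (£106,000 − £15,000) × 2.75% × 289/365 = £1,981.4315
Total = £2,164.6644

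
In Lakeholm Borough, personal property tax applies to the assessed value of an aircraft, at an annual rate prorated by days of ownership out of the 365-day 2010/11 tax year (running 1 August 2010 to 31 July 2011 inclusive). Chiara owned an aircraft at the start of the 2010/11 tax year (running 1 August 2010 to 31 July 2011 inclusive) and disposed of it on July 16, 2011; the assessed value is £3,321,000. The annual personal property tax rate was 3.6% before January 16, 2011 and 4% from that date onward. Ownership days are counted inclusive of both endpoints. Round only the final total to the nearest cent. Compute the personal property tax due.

August 1, 2010 – January 15, 2011: 168 days at 3.6% → £3,321,000 × 3.6% × 168/365 = £55,028.5151
January 16 – July 16, 2011: 182 days at 4% → £3,321,000 × 4% × 182/365 = £66,238.0274
Total = £121,266.5425

£121,266.54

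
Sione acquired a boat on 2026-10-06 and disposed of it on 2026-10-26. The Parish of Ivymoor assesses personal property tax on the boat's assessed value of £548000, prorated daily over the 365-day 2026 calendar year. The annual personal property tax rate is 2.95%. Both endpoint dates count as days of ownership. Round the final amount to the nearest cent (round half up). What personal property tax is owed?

Days held (2026-10-06 to 2026-10-26): 21 out of 365
Tax = £548000 × 2.95% × 21/365 = £930.0986

£930.10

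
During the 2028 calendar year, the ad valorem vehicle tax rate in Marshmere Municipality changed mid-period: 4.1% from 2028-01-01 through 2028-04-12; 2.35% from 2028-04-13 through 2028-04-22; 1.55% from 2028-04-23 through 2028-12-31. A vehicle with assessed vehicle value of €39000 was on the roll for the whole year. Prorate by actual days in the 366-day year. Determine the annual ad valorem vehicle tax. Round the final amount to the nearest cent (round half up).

€892.90

2028-01-01 to 2028-04-12: 103 days at 4.1% → €39000 × 4.1% × 103/366 = €449.9918
2028-04-13 to 2028-04-22: 10 days at 2.35% → €39000 × 2.35% × 10/366 = €25.0410
2028-04-23 to 2028-12-31: 253 days at 1.55% → €39000 × 1.55% × 253/366 = €417.8648
Total = €892.8975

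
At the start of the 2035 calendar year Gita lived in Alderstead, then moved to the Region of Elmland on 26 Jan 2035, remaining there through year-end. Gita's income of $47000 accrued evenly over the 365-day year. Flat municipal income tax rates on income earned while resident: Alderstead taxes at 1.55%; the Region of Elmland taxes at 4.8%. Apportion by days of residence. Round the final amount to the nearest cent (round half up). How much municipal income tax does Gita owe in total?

Alderstead, 1 Jan – 25 Jan 2035: 25 days → $47000 × 1.55% × 25/365 = $49.8973
The Region of Elmland, 26 Jan – 31 Dec 2035: 340 days → $47000 × 4.8% × 340/365 = $2101.4795
Total = $2151.3767

$2151.38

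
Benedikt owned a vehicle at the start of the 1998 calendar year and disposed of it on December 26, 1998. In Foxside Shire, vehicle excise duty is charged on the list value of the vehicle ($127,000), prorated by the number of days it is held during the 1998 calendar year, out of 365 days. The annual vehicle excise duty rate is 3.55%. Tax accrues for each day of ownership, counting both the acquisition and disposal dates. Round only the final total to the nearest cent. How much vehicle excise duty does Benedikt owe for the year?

$4,446.74

Days held (January 1 – December 26, 1998): 360 out of 365
Tax = $127,000 × 3.55% × 360/365 = $4,446.7397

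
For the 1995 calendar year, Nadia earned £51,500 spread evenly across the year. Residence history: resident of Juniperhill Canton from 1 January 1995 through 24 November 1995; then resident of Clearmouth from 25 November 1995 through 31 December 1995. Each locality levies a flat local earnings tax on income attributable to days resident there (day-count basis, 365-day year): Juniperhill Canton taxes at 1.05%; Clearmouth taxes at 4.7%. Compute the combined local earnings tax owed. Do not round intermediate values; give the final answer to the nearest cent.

£731.30

Juniperhill Canton, 1 January – 24 November 1995: 328 days → £51,500 × 1.05% × 328/365 = £485.9342
Clearmouth, 25 November – 31 December 1995: 37 days → £51,500 × 4.7% × 37/365 = £245.3658
Total = £731.3000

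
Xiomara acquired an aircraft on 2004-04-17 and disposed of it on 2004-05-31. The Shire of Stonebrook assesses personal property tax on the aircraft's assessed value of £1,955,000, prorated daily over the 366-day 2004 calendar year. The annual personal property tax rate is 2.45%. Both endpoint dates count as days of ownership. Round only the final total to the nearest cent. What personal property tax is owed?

Days held (2004-04-17 to 2004-05-31): 45 out of 366
Tax = £1,955,000 × 2.45% × 45/366 = £5,889.0369

£5,889.04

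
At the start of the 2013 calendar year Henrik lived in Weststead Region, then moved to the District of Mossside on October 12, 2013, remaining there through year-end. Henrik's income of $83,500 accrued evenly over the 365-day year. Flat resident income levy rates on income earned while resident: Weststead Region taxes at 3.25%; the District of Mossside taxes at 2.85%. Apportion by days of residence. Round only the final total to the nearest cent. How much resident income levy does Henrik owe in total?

Weststead Region, January 1 – October 11, 2013: 284 days → $83,500 × 3.25% × 284/365 = $2,111.5205
The District of Mossside, October 12 – December 31, 2013: 81 days → $83,500 × 2.85% × 81/365 = $528.1089
Total = $2,639.6295

$2,639.63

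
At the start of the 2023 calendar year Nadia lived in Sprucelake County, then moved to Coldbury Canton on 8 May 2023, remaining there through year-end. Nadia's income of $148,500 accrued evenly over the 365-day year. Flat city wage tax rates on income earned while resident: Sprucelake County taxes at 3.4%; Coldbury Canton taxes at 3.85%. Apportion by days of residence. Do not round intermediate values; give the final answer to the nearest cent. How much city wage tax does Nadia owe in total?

Sprucelake County, 1 January – 7 May 2023: 127 days → $148,500 × 3.4% × 127/365 = $1,756.7753
Coldbury Canton, 8 May – 31 December 2023: 238 days → $148,500 × 3.85% × 238/365 = $3,727.9603
Total = $5,484.7356

$5,484.74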